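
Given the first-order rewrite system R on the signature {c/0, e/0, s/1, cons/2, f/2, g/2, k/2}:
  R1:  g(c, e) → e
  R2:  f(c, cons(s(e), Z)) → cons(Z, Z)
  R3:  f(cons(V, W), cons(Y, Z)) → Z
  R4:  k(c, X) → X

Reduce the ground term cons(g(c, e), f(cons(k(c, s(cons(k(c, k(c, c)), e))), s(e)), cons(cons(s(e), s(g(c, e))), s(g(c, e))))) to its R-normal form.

1. cons(g(c, e), f(cons(k(c, s(cons(k(c, k(c, c)), e))), s(e)), cons(cons(s(e), s(g(c, e))), s(g(c, e)))))  →  cons(e, f(cons(k(c, s(cons(k(c, k(c, c)), e))), s(e)), cons(cons(s(e), s(g(c, e))), s(g(c, e)))))   [R1 at 1]
2. cons(e, f(cons(k(c, s(cons(k(c, k(c, c)), e))), s(e)), cons(cons(s(e), s(g(c, e))), s(g(c, e)))))  →  cons(e, s(g(c, e)))   [R3 at 2]
3. cons(e, s(g(c, e)))  →  cons(e, s(e))   [R1 at 2.1]

cons(e, s(e))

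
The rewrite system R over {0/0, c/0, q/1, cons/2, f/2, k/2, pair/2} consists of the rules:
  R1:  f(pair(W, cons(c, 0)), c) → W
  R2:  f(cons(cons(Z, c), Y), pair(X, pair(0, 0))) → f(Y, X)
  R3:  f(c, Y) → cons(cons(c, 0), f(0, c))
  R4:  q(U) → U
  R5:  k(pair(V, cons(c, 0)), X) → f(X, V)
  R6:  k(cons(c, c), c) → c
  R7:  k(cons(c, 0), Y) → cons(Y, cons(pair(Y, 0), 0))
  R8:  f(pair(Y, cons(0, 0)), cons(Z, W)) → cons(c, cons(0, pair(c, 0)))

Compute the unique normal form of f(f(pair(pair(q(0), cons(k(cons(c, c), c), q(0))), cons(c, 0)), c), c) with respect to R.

0

1. f(f(pair(pair(q(0), cons(k(cons(c, c), c), q(0))), cons(c, 0)), c), c)  →  f(pair(q(0), cons(k(cons(c, c), c), q(0))), c)   [R1 at 1]
2. f(pair(q(0), cons(k(cons(c, c), c), q(0))), c)  →  f(pair(0, cons(k(cons(c, c), c), q(0))), c)   [R4 at 1.1]
3. f(pair(0, cons(k(cons(c, c), c), q(0))), c)  →  f(pair(0, cons(c, q(0))), c)   [R6 at 1.2.1]
4. f(pair(0, cons(c, q(0))), c)  →  f(pair(0, cons(c, 0)), c)   [R4 at 1.2.2]
5. f(pair(0, cons(c, 0)), c)  →  0   [R1 at ε]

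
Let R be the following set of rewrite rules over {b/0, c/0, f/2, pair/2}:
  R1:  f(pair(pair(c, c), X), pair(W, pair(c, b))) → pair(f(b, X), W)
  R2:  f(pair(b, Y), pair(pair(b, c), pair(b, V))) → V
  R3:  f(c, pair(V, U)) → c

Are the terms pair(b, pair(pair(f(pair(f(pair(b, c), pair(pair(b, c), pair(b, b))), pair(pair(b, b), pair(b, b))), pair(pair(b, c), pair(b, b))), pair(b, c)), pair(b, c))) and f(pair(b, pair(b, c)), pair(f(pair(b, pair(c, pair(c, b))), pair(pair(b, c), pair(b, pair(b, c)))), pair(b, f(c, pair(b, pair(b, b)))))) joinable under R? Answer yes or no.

no — NF(t₁) = pair(b, pair(pair(b, pair(b, c)), pair(b, c))), NF(t₂) = c

Reduce t₁ = pair(b, pair(pair(f(pair(f(pair(b, c), pair(pair(b, c), pair(b, b))), pair(pair(b, b), pair(b, b))), pair(pair(b, c), pair(b, b))), pair(b, c)), pair(b, c))):
1. pair(b, pair(pair(f(pair(f(pair(b, c), pair(pair(b, c), pair(b, b))), pair(pair(b, b), pair(b, b))), pair(pair(b, c), pair(b, b))), pair(b, c)), pair(b, c)))  →  pair(b, pair(pair(f(pair(b, pair(pair(b, b), pair(b, b))), pair(pair(b, c), pair(b, b))), pair(b, c)), pair(b, c)))   [R2 at 2.1.1.1.1]
2. pair(b, pair(pair(f(pair(b, pair(pair(b, b), pair(b, b))), pair(pair(b, c), pair(b, b))), pair(b, c)), pair(b, c)))  →  pair(b, pair(pair(b, pair(b, c)), pair(b, c)))   [R2 at 2.1.1]

Reduce t₂ = f(pair(b, pair(b, c)), pair(f(pair(b, pair(c, pair(c, b))), pair(pair(b, c), pair(b, pair(b, c)))), pair(b, f(c, pair(b, pair(b, b)))))):
1. f(pair(b, pair(b, c)), pair(f(pair(b, pair(c, pair(c, b))), pair(pair(b, c), pair(b, pair(b, c)))), pair(b, f(c, pair(b, pair(b, b))))))  →  f(pair(b, pair(b, c)), pair(pair(b, c), pair(b, f(c, pair(b, pair(b, b))))))   [R2 at 2.1]
2. f(pair(b, pair(b, c)), pair(pair(b, c), pair(b, f(c, pair(b, pair(b, b))))))  →  f(c, pair(b, pair(b, b)))   [R2 at ε]
3. f(c, pair(b, pair(b, b)))  →  c   [R3 at ε]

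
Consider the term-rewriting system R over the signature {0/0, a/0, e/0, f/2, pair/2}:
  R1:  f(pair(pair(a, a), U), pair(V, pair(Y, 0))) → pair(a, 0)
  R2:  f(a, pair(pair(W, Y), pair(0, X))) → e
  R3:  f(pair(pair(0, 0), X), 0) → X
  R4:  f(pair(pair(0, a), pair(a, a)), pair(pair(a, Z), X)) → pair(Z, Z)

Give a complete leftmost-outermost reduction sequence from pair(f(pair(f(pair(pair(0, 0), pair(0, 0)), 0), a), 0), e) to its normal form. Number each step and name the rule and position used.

pair(a, e)

1. pair(f(pair(f(pair(pair(0, 0), pair(0, 0)), 0), a), 0), e)  →  pair(f(pair(pair(0, 0), a), 0), e)   [R3 at 1.1.1]
2. pair(f(pair(pair(0, 0), a), 0), e)  →  pair(a, e)   [R3 at 1]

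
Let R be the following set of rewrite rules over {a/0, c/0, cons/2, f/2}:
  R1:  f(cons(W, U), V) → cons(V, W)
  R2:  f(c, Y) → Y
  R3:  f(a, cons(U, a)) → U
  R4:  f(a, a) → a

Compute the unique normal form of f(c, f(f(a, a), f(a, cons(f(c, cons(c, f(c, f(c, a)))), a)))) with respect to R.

c

1. f(c, f(f(a, a), f(a, cons(f(c, cons(c, f(c, f(c, a)))), a))))  →  f(f(a, a), f(a, cons(f(c, cons(c, f(c, f(c, a)))), a)))   [R2 at ε]
2. f(f(a, a), f(a, cons(f(c, cons(c, f(c, f(c, a)))), a)))  →  f(a, f(a, cons(f(c, cons(c, f(c, f(c, a)))), a)))   [R4 at 1]
3. f(a, f(a, cons(f(c, cons(c, f(c, f(c, a)))), a)))  →  f(a, f(c, cons(c, f(c, f(c, a)))))   [R3 at 2]
4. f(a, f(c, cons(c, f(c, f(c, a)))))  →  f(a, cons(c, f(c, f(c, a))))   [R2 at 2]
5. f(a, cons(c, f(c, f(c, a))))  →  f(a, cons(c, f(c, a)))   [R2 at 2.2]
6. f(a, cons(c, f(c, a)))  →  f(a, cons(c, a))   [R2 at 2.2]
7. f(a, cons(c, a))  →  c   [R3 at ε]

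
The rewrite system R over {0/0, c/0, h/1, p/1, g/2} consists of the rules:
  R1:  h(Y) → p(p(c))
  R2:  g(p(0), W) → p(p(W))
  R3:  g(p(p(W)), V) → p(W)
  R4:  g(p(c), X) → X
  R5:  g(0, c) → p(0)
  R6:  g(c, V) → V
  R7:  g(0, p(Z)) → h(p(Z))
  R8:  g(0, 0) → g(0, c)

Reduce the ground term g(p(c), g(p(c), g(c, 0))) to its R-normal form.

0

1. g(p(c), g(p(c), g(c, 0)))  →  g(p(c), g(c, 0))   [R4 at ε]
2. g(p(c), g(c, 0))  →  g(c, 0)   [R4 at ε]
3. g(c, 0)  →  0   [R6 at ε]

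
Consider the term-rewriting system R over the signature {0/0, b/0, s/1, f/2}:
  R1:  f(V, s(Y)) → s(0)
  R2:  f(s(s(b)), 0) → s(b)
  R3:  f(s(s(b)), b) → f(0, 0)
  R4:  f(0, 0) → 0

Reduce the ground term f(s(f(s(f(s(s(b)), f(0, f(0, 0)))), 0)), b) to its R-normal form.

1. f(s(f(s(f(s(s(b)), f(0, f(0, 0)))), 0)), b)  →  f(s(f(s(f(s(s(b)), f(0, 0))), 0)), b)   [R4 at 1.1.1.1.2.2]
2. f(s(f(s(f(s(s(b)), f(0, 0))), 0)), b)  →  f(s(f(s(f(s(s(b)), 0)), 0)), b)   [R4 at 1.1.1.1.2]
3. f(s(f(s(f(s(s(b)), 0)), 0)), b)  →  f(s(f(s(s(b)), 0)), b)   [R2 at 1.1.1.1]
4. f(s(f(s(s(b)), 0)), b)  →  f(s(s(b)), b)   [R2 at 1.1]
5. f(s(s(b)), b)  →  f(0, 0)   [R3 at ε]
6. f(0, 0)  →  0   [R4 at ε]

0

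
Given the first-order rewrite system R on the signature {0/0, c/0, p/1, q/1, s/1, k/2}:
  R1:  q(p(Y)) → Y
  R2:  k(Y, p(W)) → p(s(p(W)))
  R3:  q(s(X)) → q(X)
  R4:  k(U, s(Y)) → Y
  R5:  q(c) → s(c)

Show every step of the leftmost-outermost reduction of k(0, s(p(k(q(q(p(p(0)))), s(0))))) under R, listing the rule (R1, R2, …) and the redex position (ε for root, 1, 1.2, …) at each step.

1. k(0, s(p(k(q(q(p(p(0)))), s(0)))))  →  p(k(q(q(p(p(0)))), s(0)))   [R4 at ε]
2. p(k(q(q(p(p(0)))), s(0)))  →  p(0)   [R4 at 1]

p(0)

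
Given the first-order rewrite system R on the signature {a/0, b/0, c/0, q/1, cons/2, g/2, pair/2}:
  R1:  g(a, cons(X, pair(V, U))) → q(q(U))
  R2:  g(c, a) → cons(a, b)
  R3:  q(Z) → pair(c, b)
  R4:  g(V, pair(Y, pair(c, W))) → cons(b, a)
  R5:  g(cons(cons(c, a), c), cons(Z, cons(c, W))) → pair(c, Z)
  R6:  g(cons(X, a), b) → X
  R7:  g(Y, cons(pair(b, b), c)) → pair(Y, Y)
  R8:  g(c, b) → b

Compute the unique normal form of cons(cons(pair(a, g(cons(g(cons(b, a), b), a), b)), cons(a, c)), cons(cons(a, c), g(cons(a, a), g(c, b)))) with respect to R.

1. cons(cons(pair(a, g(cons(g(cons(b, a), b), a), b)), cons(a, c)), cons(cons(a, c), g(cons(a, a), g(c, b))))  →  cons(cons(pair(a, g(cons(b, a), b)), cons(a, c)), cons(cons(a, c), g(cons(a, a), g(c, b))))   [R6 at 1.1.2]
2. cons(cons(pair(a, g(cons(b, a), b)), cons(a, c)), cons(cons(a, c), g(cons(a, a), g(c, b))))  →  cons(cons(pair(a, b), cons(a, c)), cons(cons(a, c), g(cons(a, a), g(c, b))))   [R6 at 1.1.2]
3. cons(cons(pair(a, b), cons(a, c)), cons(cons(a, c), g(cons(a, a), g(c, b))))  →  cons(cons(pair(a, b), cons(a, c)), cons(cons(a, c), g(cons(a, a), b)))   [R8 at 2.2.2]
4. cons(cons(pair(a, b), cons(a, c)), cons(cons(a, c), g(cons(a, a), b)))  →  cons(cons(pair(a, b), cons(a, c)), cons(cons(a, c), a))   [R6 at 2.2]

cons(cons(pair(a, b), cons(a, c)), cons(cons(a, c), a))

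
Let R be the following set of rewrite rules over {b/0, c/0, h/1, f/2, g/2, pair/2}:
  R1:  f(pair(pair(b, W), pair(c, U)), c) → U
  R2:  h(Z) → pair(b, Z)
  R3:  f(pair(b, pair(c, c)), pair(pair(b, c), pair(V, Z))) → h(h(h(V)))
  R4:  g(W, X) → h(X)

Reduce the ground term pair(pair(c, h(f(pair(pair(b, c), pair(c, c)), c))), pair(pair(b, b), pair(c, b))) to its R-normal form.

pair(pair(c, pair(b, c)), pair(pair(b, b), pair(c, b)))

1. pair(pair(c, h(f(pair(pair(b, c), pair(c, c)), c))), pair(pair(b, b), pair(c, b)))  →  pair(pair(c, pair(b, f(pair(pair(b, c), pair(c, c)), c))), pair(pair(b, b), pair(c, b)))   [R2 at 1.2]
2. pair(pair(c, pair(b, f(pair(pair(b, c), pair(c, c)), c))), pair(pair(b, b), pair(c, b)))  →  pair(pair(c, pair(b, c)), pair(pair(b, b), pair(c, b)))   [R1 at 1.2.2]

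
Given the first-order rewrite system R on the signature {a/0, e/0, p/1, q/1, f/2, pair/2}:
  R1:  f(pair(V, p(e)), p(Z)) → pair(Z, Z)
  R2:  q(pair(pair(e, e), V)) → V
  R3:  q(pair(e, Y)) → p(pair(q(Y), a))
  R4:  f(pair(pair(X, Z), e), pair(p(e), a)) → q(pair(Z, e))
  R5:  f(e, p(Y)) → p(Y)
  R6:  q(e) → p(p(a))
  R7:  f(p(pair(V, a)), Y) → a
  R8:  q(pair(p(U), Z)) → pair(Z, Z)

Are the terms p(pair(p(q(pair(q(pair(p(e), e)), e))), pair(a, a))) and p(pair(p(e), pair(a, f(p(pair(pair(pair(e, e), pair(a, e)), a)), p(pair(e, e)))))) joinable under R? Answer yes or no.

yes — NF(t₁) = p(pair(p(e), pair(a, a))), NF(t₂) = p(pair(p(e), pair(a, a)))

Reduce t₁ = p(pair(p(q(pair(q(pair(p(e), e)), e))), pair(a, a))):
1. p(pair(p(q(pair(q(pair(p(e), e)), e))), pair(a, a)))  →  p(pair(p(q(pair(pair(e, e), e))), pair(a, a)))   [R8 at 1.1.1.1.1]
2. p(pair(p(q(pair(pair(e, e), e))), pair(a, a)))  →  p(pair(p(e), pair(a, a)))   [R2 at 1.1.1]

Reduce t₂ = p(pair(p(e), pair(a, f(p(pair(pair(pair(e, e), pair(a, e)), a)), p(pair(e, e)))))):
1. p(pair(p(e), pair(a, f(p(pair(pair(pair(e, e), pair(a, e)), a)), p(pair(e, e))))))  →  p(pair(p(e), pair(a, a)))   [R7 at 1.2.2]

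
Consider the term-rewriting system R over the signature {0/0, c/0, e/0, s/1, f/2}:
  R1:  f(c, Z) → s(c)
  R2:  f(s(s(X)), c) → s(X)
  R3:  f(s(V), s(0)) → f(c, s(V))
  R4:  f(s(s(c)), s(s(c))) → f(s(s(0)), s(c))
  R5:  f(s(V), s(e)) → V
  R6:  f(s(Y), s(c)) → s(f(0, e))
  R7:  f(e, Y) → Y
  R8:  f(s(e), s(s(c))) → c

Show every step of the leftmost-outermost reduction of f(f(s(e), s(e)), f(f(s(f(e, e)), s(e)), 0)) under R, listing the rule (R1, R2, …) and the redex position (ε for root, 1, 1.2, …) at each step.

0

1. f(f(s(e), s(e)), f(f(s(f(e, e)), s(e)), 0))  →  f(e, f(f(s(f(e, e)), s(e)), 0))   [R5 at 1]
2. f(e, f(f(s(f(e, e)), s(e)), 0))  →  f(f(s(f(e, e)), s(e)), 0)   [R7 at ε]
3. f(f(s(f(e, e)), s(e)), 0)  →  f(f(e, e), 0)   [R5 at 1]
4. f(f(e, e), 0)  →  f(e, 0)   [R7 at 1]
5. f(e, 0)  →  0   [R7 at ε]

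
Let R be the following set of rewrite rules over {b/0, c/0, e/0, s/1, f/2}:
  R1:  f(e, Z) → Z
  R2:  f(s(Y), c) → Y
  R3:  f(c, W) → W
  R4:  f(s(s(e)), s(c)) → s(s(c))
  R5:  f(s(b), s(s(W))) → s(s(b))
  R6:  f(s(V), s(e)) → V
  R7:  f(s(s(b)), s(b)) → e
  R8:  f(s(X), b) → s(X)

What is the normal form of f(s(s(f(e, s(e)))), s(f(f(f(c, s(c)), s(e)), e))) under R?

s(s(e))

1. f(s(s(f(e, s(e)))), s(f(f(f(c, s(c)), s(e)), e)))  →  f(s(s(s(e))), s(f(f(f(c, s(c)), s(e)), e)))   [R1 at 1.1.1]
2. f(s(s(s(e))), s(f(f(f(c, s(c)), s(e)), e)))  →  f(s(s(s(e))), s(f(f(s(c), s(e)), e)))   [R3 at 2.1.1.1]
3. f(s(s(s(e))), s(f(f(s(c), s(e)), e)))  →  f(s(s(s(e))), s(f(c, e)))   [R6 at 2.1.1]
4. f(s(s(s(e))), s(f(c, e)))  →  f(s(s(s(e))), s(e))   [R3 at 2.1]
5. f(s(s(s(e))), s(e))  →  s(s(e))   [R6 at ε]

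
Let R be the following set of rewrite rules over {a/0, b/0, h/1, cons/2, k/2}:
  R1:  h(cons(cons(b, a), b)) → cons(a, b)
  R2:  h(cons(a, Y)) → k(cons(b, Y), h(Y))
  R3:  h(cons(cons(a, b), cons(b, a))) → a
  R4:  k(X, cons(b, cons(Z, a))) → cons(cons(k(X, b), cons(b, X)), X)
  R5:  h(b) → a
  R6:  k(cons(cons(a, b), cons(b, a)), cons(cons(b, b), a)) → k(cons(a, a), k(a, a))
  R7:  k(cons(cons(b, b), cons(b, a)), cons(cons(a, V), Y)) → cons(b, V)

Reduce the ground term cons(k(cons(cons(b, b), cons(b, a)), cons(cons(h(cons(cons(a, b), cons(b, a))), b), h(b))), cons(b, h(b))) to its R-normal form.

cons(cons(b, b), cons(b, a))

1. cons(k(cons(cons(b, b), cons(b, a)), cons(cons(h(cons(cons(a, b), cons(b, a))), b), h(b))), cons(b, h(b)))  →  cons(k(cons(cons(b, b), cons(b, a)), cons(cons(a, b), h(b))), cons(b, h(b)))   [R3 at 1.2.1.1]
2. cons(k(cons(cons(b, b), cons(b, a)), cons(cons(a, b), h(b))), cons(b, h(b)))  →  cons(cons(b, b), cons(b, h(b)))   [R7 at 1]
3. cons(cons(b, b), cons(b, h(b)))  →  cons(cons(b, b), cons(b, a))   [R5 at 2.2]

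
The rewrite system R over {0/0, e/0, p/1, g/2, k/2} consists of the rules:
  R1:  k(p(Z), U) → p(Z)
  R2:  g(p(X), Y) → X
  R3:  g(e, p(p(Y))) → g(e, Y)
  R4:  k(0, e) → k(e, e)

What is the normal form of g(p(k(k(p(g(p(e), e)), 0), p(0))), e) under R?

1. g(p(k(k(p(g(p(e), e)), 0), p(0))), e)  →  k(k(p(g(p(e), e)), 0), p(0))   [R2 at ε]
2. k(k(p(g(p(e), e)), 0), p(0))  →  k(p(g(p(e), e)), p(0))   [R1 at 1]
3. k(p(g(p(e), e)), p(0))  →  p(g(p(e), e))   [R1 at ε]
4. p(g(p(e), e))  →  p(e)   [R2 at 1]

p(e)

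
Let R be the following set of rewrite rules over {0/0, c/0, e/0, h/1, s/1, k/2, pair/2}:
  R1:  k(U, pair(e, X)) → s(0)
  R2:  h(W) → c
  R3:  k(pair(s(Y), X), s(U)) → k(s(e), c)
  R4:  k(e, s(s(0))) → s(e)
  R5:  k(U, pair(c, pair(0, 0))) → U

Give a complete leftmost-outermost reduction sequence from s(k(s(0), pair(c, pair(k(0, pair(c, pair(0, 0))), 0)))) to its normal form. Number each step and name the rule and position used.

s(s(0))

1. s(k(s(0), pair(c, pair(k(0, pair(c, pair(0, 0))), 0))))  →  s(k(s(0), pair(c, pair(0, 0))))   [R5 at 1.2.2.1]
2. s(k(s(0), pair(c, pair(0, 0))))  →  s(s(0))   [R5 at 1]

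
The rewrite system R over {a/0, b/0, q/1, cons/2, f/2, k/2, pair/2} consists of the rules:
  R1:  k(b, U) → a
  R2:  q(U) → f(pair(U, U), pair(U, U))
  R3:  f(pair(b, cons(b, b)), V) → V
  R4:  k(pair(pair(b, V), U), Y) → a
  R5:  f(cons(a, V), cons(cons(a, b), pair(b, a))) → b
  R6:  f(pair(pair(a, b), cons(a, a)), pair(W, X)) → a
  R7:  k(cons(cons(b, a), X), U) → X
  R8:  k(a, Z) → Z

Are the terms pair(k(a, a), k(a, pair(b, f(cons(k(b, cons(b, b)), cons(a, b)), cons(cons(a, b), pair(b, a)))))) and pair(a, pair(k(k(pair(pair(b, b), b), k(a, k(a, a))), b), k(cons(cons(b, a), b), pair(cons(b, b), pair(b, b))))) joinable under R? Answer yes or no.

Reduce t₁ = pair(k(a, a), k(a, pair(b, f(cons(k(b, cons(b, b)), cons(a, b)), cons(cons(a, b), pair(b, a)))))):
1. pair(k(a, a), k(a, pair(b, f(cons(k(b, cons(b, b)), cons(a, b)), cons(cons(a, b), pair(b, a))))))  →  pair(a, k(a, pair(b, f(cons(k(b, cons(b, b)), cons(a, b)), cons(cons(a, b), pair(b, a))))))   [R8 at 1]
2. pair(a, k(a, pair(b, f(cons(k(b, cons(b, b)), cons(a, b)), cons(cons(a, b), pair(b, a))))))  →  pair(a, pair(b, f(cons(k(b, cons(b, b)), cons(a, b)), cons(cons(a, b), pair(b, a)))))   [R8 at 2]
3. pair(a, pair(b, f(cons(k(b, cons(b, b)), cons(a, b)), cons(cons(a, b), pair(b, a)))))  →  pair(a, pair(b, f(cons(a, cons(a, b)), cons(cons(a, b), pair(b, a)))))   [R1 at 2.2.1.1]
4. pair(a, pair(b, f(cons(a, cons(a, b)), cons(cons(a, b), pair(b, a)))))  →  pair(a, pair(b, b))   [R5 at 2.2]

Reduce t₂ = pair(a, pair(k(k(pair(pair(b, b), b), k(a, k(a, a))), b), k(cons(cons(b, a), b), pair(cons(b, b), pair(b, b))))):
1. pair(a, pair(k(k(pair(pair(b, b), b), k(a, k(a, a))), b), k(cons(cons(b, a), b), pair(cons(b, b), pair(b, b)))))  →  pair(a, pair(k(a, b), k(cons(cons(b, a), b), pair(cons(b, b), pair(b, b)))))   [R4 at 2.1.1]
2. pair(a, pair(k(a, b), k(cons(cons(b, a), b), pair(cons(b, b), pair(b, b)))))  →  pair(a, pair(b, k(cons(cons(b, a), b), pair(cons(b, b), pair(b, b)))))   [R8 at 2.1]
3. pair(a, pair(b, k(cons(cons(b, a), b), pair(cons(b, b), pair(b, b)))))  →  pair(a, pair(b, b))   [R7 at 2.2]

yes — NF(t₁) = pair(a, pair(b, b)), NF(t₂) = pair(a, pair(b, b))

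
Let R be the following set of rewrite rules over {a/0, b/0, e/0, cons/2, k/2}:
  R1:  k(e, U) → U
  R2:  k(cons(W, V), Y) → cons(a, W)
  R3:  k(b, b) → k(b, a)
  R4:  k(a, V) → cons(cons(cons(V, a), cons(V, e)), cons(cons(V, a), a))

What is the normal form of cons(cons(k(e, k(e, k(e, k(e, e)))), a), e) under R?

cons(cons(e, a), e)

1. cons(cons(k(e, k(e, k(e, k(e, e)))), a), e)  →  cons(cons(k(e, k(e, k(e, e))), a), e)   [R1 at 1.1]
2. cons(cons(k(e, k(e, k(e, e))), a), e)  →  cons(cons(k(e, k(e, e)), a), e)   [R1 at 1.1]
3. cons(cons(k(e, k(e, e)), a), e)  →  cons(cons(k(e, e), a), e)   [R1 at 1.1]
4. cons(cons(k(e, e), a), e)  →  cons(cons(e, a), e)   [R1 at 1.1]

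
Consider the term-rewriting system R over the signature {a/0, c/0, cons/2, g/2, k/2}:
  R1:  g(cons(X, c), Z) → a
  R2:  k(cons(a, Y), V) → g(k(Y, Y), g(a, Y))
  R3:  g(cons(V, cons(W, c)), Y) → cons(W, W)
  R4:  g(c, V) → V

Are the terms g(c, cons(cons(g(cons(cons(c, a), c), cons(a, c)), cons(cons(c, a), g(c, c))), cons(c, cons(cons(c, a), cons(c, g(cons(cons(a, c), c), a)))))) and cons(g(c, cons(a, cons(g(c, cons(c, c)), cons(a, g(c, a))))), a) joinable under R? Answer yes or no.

Reduce t₁ = g(c, cons(cons(g(cons(cons(c, a), c), cons(a, c)), cons(cons(c, a), g(c, c))), cons(c, cons(cons(c, a), cons(c, g(cons(cons(a, c), c), a)))))):
1. g(c, cons(cons(g(cons(cons(c, a), c), cons(a, c)), cons(cons(c, a), g(c, c))), cons(c, cons(cons(c, a), cons(c, g(cons(cons(a, c), c), a))))))  →  cons(cons(g(cons(cons(c, a), c), cons(a, c)), cons(cons(c, a), g(c, c))), cons(c, cons(cons(c, a), cons(c, g(cons(cons(a, c), c), a)))))   [R4 at ε]
2. cons(cons(g(cons(cons(c, a), c), cons(a, c)), cons(cons(c, a), g(c, c))), cons(c, cons(cons(c, a), cons(c, g(cons(cons(a, c), c), a)))))  →  cons(cons(a, cons(cons(c, a), g(c, c))), cons(c, cons(cons(c, a), cons(c, g(cons(cons(a, c), c), a)))))   [R1 at 1.1]
3. cons(cons(a, cons(cons(c, a), g(c, c))), cons(c, cons(cons(c, a), cons(c, g(cons(cons(a, c), c), a)))))  →  cons(cons(a, cons(cons(c, a), c)), cons(c, cons(cons(c, a), cons(c, g(cons(cons(a, c), c), a)))))   [R4 at 1.2.2]
4. cons(cons(a, cons(cons(c, a), c)), cons(c, cons(cons(c, a), cons(c, g(cons(cons(a, c), c), a)))))  →  cons(cons(a, cons(cons(c, a), c)), cons(c, cons(cons(c, a), cons(c, a))))   [R1 at 2.2.2.2]

Reduce t₂ = cons(g(c, cons(a, cons(g(c, cons(c, c)), cons(a, g(c, a))))), a):
1. cons(g(c, cons(a, cons(g(c, cons(c, c)), cons(a, g(c, a))))), a)  →  cons(cons(a, cons(g(c, cons(c, c)), cons(a, g(c, a)))), a)   [R4 at 1]
2. cons(cons(a, cons(g(c, cons(c, c)), cons(a, g(c, a)))), a)  →  cons(cons(a, cons(cons(c, c), cons(a, g(c, a)))), a)   [R4 at 1.2.1]
3. cons(cons(a, cons(cons(c, c), cons(a, g(c, a)))), a)  →  cons(cons(a, cons(cons(c, c), cons(a, a))), a)   [R4 at 1.2.2.2]

no — NF(t₁) = cons(cons(a, cons(cons(c, a), c)), cons(c, cons(cons(c, a), cons(c, a)))), NF(t₂) = cons(cons(a, cons(cons(c, c), cons(a, a))), a)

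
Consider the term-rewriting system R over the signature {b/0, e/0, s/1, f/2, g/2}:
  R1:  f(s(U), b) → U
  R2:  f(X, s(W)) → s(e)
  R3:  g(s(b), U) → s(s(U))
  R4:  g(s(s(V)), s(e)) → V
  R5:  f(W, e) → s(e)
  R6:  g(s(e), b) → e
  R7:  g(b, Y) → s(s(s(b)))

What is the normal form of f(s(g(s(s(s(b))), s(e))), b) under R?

1. f(s(g(s(s(s(b))), s(e))), b)  →  g(s(s(s(b))), s(e))   [R1 at ε]
2. g(s(s(s(b))), s(e))  →  s(b)   [R4 at ε]

s(b)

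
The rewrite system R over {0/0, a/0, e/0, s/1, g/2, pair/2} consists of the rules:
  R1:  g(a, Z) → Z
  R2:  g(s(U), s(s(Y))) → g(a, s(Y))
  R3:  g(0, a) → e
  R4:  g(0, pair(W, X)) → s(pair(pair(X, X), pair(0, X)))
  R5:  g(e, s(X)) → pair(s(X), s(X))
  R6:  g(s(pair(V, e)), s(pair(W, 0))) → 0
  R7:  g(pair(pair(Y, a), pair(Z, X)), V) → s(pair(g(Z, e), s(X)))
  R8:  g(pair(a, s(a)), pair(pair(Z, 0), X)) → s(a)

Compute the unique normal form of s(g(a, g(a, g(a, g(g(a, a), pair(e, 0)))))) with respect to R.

s(pair(e, 0))

1. s(g(a, g(a, g(a, g(g(a, a), pair(e, 0))))))  →  s(g(a, g(a, g(g(a, a), pair(e, 0)))))   [R1 at 1]
2. s(g(a, g(a, g(g(a, a), pair(e, 0)))))  →  s(g(a, g(g(a, a), pair(e, 0))))   [R1 at 1]
3. s(g(a, g(g(a, a), pair(e, 0))))  →  s(g(g(a, a), pair(e, 0)))   [R1 at 1]
4. s(g(g(a, a), pair(e, 0)))  →  s(g(a, pair(e, 0)))   [R1 at 1.1]
5. s(g(a, pair(e, 0)))  →  s(pair(e, 0))   [R1 at 1]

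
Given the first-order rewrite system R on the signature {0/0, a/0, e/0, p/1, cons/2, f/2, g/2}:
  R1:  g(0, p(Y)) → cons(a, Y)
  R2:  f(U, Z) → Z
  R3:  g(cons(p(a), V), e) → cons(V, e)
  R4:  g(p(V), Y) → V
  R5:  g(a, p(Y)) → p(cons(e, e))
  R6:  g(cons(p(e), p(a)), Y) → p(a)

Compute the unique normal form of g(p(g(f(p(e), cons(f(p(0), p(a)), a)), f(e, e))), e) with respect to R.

1. g(p(g(f(p(e), cons(f(p(0), p(a)), a)), f(e, e))), e)  →  g(f(p(e), cons(f(p(0), p(a)), a)), f(e, e))   [R4 at ε]
2. g(f(p(e), cons(f(p(0), p(a)), a)), f(e, e))  →  g(cons(f(p(0), p(a)), a), f(e, e))   [R2 at 1]
3. g(cons(f(p(0), p(a)), a), f(e, e))  →  g(cons(p(a), a), f(e, e))   [R2 at 1.1]
4. g(cons(p(a), a), f(e, e))  →  g(cons(p(a), a), e)   [R2 at 2]
5. g(cons(p(a), a), e)  →  cons(a, e)   [R3 at ε]

cons(a, e)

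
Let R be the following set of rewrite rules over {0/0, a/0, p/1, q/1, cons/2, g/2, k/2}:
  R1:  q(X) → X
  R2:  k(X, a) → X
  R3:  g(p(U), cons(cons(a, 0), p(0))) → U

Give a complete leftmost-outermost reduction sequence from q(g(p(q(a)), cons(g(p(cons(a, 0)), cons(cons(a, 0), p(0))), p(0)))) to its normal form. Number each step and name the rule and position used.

1. q(g(p(q(a)), cons(g(p(cons(a, 0)), cons(cons(a, 0), p(0))), p(0))))  →  g(p(q(a)), cons(g(p(cons(a, 0)), cons(cons(a, 0), p(0))), p(0)))   [R1 at ε]
2. g(p(q(a)), cons(g(p(cons(a, 0)), cons(cons(a, 0), p(0))), p(0)))  →  g(p(a), cons(g(p(cons(a, 0)), cons(cons(a, 0), p(0))), p(0)))   [R1 at 1.1]
3. g(p(a), cons(g(p(cons(a, 0)), cons(cons(a, 0), p(0))), p(0)))  →  g(p(a), cons(cons(a, 0), p(0)))   [R3 at 2.1]
4. g(p(a), cons(cons(a, 0), p(0)))  →  a   [R3 at ε]

a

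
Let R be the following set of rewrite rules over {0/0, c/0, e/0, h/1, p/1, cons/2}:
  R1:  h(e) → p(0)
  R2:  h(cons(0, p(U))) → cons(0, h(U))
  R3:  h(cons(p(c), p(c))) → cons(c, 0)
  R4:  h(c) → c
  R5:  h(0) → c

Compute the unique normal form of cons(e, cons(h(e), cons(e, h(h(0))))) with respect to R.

cons(e, cons(p(0), cons(e, c)))

1. cons(e, cons(h(e), cons(e, h(h(0)))))  →  cons(e, cons(p(0), cons(e, h(h(0)))))   [R1 at 2.1]
2. cons(e, cons(p(0), cons(e, h(h(0)))))  →  cons(e, cons(p(0), cons(e, h(c))))   [R5 at 2.2.2.1]
3. cons(e, cons(p(0), cons(e, h(c))))  →  cons(e, cons(p(0), cons(e, c)))   [R4 at 2.2.2]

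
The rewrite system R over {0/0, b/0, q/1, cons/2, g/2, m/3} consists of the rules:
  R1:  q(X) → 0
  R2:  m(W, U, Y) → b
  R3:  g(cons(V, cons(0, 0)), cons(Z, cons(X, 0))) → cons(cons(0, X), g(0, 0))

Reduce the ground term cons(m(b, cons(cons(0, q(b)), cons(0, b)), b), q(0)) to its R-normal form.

cons(b, 0)

1. cons(m(b, cons(cons(0, q(b)), cons(0, b)), b), q(0))  →  cons(b, q(0))   [R2 at 1]
2. cons(b, q(0))  →  cons(b, 0)   [R1 at 2]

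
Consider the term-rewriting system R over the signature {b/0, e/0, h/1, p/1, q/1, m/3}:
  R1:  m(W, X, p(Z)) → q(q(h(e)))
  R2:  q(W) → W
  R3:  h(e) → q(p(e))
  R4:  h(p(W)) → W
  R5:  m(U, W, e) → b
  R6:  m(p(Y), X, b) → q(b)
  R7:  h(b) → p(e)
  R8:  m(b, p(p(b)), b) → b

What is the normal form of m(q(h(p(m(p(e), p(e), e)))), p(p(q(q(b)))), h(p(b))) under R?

b

1. m(q(h(p(m(p(e), p(e), e)))), p(p(q(q(b)))), h(p(b)))  →  m(h(p(m(p(e), p(e), e))), p(p(q(q(b)))), h(p(b)))   [R2 at 1]
2. m(h(p(m(p(e), p(e), e))), p(p(q(q(b)))), h(p(b)))  →  m(m(p(e), p(e), e), p(p(q(q(b)))), h(p(b)))   [R4 at 1]
3. m(m(p(e), p(e), e), p(p(q(q(b)))), h(p(b)))  →  m(b, p(p(q(q(b)))), h(p(b)))   [R5 at 1]
4. m(b, p(p(q(q(b)))), h(p(b)))  →  m(b, p(p(q(b))), h(p(b)))   [R2 at 2.1.1]
5. m(b, p(p(q(b))), h(p(b)))  →  m(b, p(p(b)), h(p(b)))   [R2 at 2.1.1]
6. m(b, p(p(b)), h(p(b)))  →  m(b, p(p(b)), b)   [R4 at 3]
7. m(b, p(p(b)), b)  →  b   [R8 at ε]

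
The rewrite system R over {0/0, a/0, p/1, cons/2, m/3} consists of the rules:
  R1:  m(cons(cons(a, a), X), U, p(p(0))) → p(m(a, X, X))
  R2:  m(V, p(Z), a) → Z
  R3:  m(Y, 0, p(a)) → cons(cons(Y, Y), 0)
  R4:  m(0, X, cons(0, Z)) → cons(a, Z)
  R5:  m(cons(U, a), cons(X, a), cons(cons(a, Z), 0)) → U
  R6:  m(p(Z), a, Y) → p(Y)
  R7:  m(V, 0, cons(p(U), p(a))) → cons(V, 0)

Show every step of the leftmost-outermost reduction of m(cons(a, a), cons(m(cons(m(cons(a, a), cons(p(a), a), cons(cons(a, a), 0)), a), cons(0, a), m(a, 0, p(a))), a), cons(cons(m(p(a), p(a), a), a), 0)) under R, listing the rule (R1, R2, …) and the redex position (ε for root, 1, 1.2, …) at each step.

a

1. m(cons(a, a), cons(m(cons(m(cons(a, a), cons(p(a), a), cons(cons(a, a), 0)), a), cons(0, a), m(a, 0, p(a))), a), cons(cons(m(p(a), p(a), a), a), 0))  →  m(cons(a, a), cons(m(cons(a, a), cons(0, a), m(a, 0, p(a))), a), cons(cons(m(p(a), p(a), a), a), 0))   [R5 at 2.1.1.1]
2. m(cons(a, a), cons(m(cons(a, a), cons(0, a), m(a, 0, p(a))), a), cons(cons(m(p(a), p(a), a), a), 0))  →  m(cons(a, a), cons(m(cons(a, a), cons(0, a), cons(cons(a, a), 0)), a), cons(cons(m(p(a), p(a), a), a), 0))   [R3 at 2.1.3]
3. m(cons(a, a), cons(m(cons(a, a), cons(0, a), cons(cons(a, a), 0)), a), cons(cons(m(p(a), p(a), a), a), 0))  →  m(cons(a, a), cons(a, a), cons(cons(m(p(a), p(a), a), a), 0))   [R5 at 2.1]
4. m(cons(a, a), cons(a, a), cons(cons(m(p(a), p(a), a), a), 0))  →  m(cons(a, a), cons(a, a), cons(cons(a, a), 0))   [R2 at 3.1.1]
5. m(cons(a, a), cons(a, a), cons(cons(a, a), 0))  →  a   [R5 at ε]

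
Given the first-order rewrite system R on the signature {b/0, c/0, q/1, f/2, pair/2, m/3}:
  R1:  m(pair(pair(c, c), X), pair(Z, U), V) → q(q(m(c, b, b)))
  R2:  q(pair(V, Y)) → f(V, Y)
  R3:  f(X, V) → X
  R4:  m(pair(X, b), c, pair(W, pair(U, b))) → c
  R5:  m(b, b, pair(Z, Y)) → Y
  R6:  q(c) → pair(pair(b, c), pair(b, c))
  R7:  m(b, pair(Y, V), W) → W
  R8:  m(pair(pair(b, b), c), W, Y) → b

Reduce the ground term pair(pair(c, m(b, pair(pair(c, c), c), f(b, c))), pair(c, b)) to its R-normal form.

1. pair(pair(c, m(b, pair(pair(c, c), c), f(b, c))), pair(c, b))  →  pair(pair(c, f(b, c)), pair(c, b))   [R7 at 1.2]
2. pair(pair(c, f(b, c)), pair(c, b))  →  pair(pair(c, b), pair(c, b))   [R3 at 1.2]

pair(pair(c, b), pair(c, b))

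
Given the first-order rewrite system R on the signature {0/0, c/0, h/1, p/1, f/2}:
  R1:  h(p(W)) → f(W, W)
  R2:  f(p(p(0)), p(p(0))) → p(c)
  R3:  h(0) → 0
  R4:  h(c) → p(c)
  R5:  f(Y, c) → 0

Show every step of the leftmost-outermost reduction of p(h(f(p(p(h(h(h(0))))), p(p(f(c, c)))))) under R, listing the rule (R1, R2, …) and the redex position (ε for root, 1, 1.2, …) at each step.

p(0)

1. p(h(f(p(p(h(h(h(0))))), p(p(f(c, c))))))  →  p(h(f(p(p(h(h(0)))), p(p(f(c, c))))))   [R3 at 1.1.1.1.1.1.1]
2. p(h(f(p(p(h(h(0)))), p(p(f(c, c))))))  →  p(h(f(p(p(h(0))), p(p(f(c, c))))))   [R3 at 1.1.1.1.1.1]
3. p(h(f(p(p(h(0))), p(p(f(c, c))))))  →  p(h(f(p(p(0)), p(p(f(c, c))))))   [R3 at 1.1.1.1.1]
4. p(h(f(p(p(0)), p(p(f(c, c))))))  →  p(h(f(p(p(0)), p(p(0)))))   [R5 at 1.1.2.1.1]
5. p(h(f(p(p(0)), p(p(0)))))  →  p(h(p(c)))   [R2 at 1.1]
6. p(h(p(c)))  →  p(f(c, c))   [R1 at 1]
7. p(f(c, c))  →  p(0)   [R5 at 1]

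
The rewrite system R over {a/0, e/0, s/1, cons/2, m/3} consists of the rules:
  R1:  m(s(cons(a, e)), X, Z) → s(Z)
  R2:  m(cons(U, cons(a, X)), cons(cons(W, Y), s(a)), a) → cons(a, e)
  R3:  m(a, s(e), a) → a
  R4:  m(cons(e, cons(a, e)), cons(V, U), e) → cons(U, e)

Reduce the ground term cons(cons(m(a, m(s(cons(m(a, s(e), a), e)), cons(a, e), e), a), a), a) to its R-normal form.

cons(cons(a, a), a)

1. cons(cons(m(a, m(s(cons(m(a, s(e), a), e)), cons(a, e), e), a), a), a)  →  cons(cons(m(a, m(s(cons(a, e)), cons(a, e), e), a), a), a)   [R3 at 1.1.2.1.1.1]
2. cons(cons(m(a, m(s(cons(a, e)), cons(a, e), e), a), a), a)  →  cons(cons(m(a, s(e), a), a), a)   [R1 at 1.1.2]
3. cons(cons(m(a, s(e), a), a), a)  →  cons(cons(a, a), a)   [R3 at 1.1]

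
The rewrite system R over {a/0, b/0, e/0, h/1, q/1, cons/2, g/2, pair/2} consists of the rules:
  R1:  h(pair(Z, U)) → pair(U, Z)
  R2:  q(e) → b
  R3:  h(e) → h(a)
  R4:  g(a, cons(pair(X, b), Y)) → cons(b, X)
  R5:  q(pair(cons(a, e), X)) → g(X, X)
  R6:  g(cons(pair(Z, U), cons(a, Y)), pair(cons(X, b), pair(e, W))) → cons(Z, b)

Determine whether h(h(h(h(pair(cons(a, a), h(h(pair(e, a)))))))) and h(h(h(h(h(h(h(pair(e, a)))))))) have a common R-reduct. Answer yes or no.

no — NF(t₁) = pair(cons(a, a), pair(e, a)), NF(t₂) = pair(a, e)

Reduce t₁ = h(h(h(h(pair(cons(a, a), h(h(pair(e, a)))))))):
1. h(h(h(h(pair(cons(a, a), h(h(pair(e, a))))))))  →  h(h(h(pair(h(h(pair(e, a))), cons(a, a)))))   [R1 at 1.1.1]
2. h(h(h(pair(h(h(pair(e, a))), cons(a, a)))))  →  h(h(pair(cons(a, a), h(h(pair(e, a))))))   [R1 at 1.1]
3. h(h(pair(cons(a, a), h(h(pair(e, a))))))  →  h(pair(h(h(pair(e, a))), cons(a, a)))   [R1 at 1]
4. h(pair(h(h(pair(e, a))), cons(a, a)))  →  pair(cons(a, a), h(h(pair(e, a))))   [R1 at ε]
5. pair(cons(a, a), h(h(pair(e, a))))  →  pair(cons(a, a), h(pair(a, e)))   [R1 at 2.1]
6. pair(cons(a, a), h(pair(a, e)))  →  pair(cons(a, a), pair(e, a))   [R1 at 2]

Reduce t₂ = h(h(h(h(h(h(h(pair(e, a)))))))):
1. h(h(h(h(h(h(h(pair(e, a))))))))  →  h(h(h(h(h(h(pair(a, e)))))))   [R1 at 1.1.1.1.1.1]
2. h(h(h(h(h(h(pair(a, e)))))))  →  h(h(h(h(h(pair(e, a))))))   [R1 at 1.1.1.1.1]
3. h(h(h(h(h(pair(e, a))))))  →  h(h(h(h(pair(a, e)))))   [R1 at 1.1.1.1]
4. h(h(h(h(pair(a, e)))))  →  h(h(h(pair(e, a))))   [R1 at 1.1.1]
5. h(h(h(pair(e, a))))  →  h(h(pair(a, e)))   [R1 at 1.1]
6. h(h(pair(a, e)))  →  h(pair(e, a))   [R1 at 1]
7. h(pair(e, a))  →  pair(a, e)   [R1 at ε]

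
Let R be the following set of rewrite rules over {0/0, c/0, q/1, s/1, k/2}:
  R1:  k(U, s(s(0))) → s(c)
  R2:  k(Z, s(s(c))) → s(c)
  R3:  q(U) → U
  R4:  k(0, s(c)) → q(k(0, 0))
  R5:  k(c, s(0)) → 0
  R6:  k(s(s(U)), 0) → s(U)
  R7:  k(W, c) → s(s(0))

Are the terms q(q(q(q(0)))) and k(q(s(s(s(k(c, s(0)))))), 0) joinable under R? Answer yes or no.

no — NF(t₁) = 0, NF(t₂) = s(s(0))

Reduce t₁ = q(q(q(q(0)))):
1. q(q(q(q(0))))  →  q(q(q(0)))   [R3 at ε]
2. q(q(q(0)))  →  q(q(0))   [R3 at ε]
3. q(q(0))  →  q(0)   [R3 at ε]
4. q(0)  →  0   [R3 at ε]

Reduce t₂ = k(q(s(s(s(k(c, s(0)))))), 0):
1. k(q(s(s(s(k(c, s(0)))))), 0)  →  k(s(s(s(k(c, s(0))))), 0)   [R3 at 1]
2. k(s(s(s(k(c, s(0))))), 0)  →  s(s(k(c, s(0))))   [R6 at ε]
3. s(s(k(c, s(0))))  →  s(s(0))   [R5 at 1.1]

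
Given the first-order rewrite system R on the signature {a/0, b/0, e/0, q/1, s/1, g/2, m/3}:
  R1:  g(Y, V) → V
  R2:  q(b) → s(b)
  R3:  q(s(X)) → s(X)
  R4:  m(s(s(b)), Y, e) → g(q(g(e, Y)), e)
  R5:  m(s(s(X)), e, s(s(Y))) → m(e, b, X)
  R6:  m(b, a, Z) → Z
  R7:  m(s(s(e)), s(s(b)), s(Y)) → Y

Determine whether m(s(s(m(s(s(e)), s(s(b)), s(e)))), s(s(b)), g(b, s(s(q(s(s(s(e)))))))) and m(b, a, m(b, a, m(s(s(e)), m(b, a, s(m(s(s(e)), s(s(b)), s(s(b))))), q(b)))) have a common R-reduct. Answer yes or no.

Reduce t₁ = m(s(s(m(s(s(e)), s(s(b)), s(e)))), s(s(b)), g(b, s(s(q(s(s(s(e)))))))):
1. m(s(s(m(s(s(e)), s(s(b)), s(e)))), s(s(b)), g(b, s(s(q(s(s(s(e))))))))  →  m(s(s(e)), s(s(b)), g(b, s(s(q(s(s(s(e))))))))   [R7 at 1.1.1]
2. m(s(s(e)), s(s(b)), g(b, s(s(q(s(s(s(e))))))))  →  m(s(s(e)), s(s(b)), s(s(q(s(s(s(e)))))))   [R1 at 3]
3. m(s(s(e)), s(s(b)), s(s(q(s(s(s(e)))))))  →  s(q(s(s(s(e)))))   [R7 at ε]
4. s(q(s(s(s(e)))))  →  s(s(s(s(e))))   [R3 at 1]

Reduce t₂ = m(b, a, m(b, a, m(s(s(e)), m(b, a, s(m(s(s(e)), s(s(b)), s(s(b))))), q(b)))):
1. m(b, a, m(b, a, m(s(s(e)), m(b, a, s(m(s(s(e)), s(s(b)), s(s(b))))), q(b))))  →  m(b, a, m(s(s(e)), m(b, a, s(m(s(s(e)), s(s(b)), s(s(b))))), q(b)))   [R6 at ε]
2. m(b, a, m(s(s(e)), m(b, a, s(m(s(s(e)), s(s(b)), s(s(b))))), q(b)))  →  m(s(s(e)), m(b, a, s(m(s(s(e)), s(s(b)), s(s(b))))), q(b))   [R6 at ε]
3. m(s(s(e)), m(b, a, s(m(s(s(e)), s(s(b)), s(s(b))))), q(b))  →  m(s(s(e)), s(m(s(s(e)), s(s(b)), s(s(b)))), q(b))   [R6 at 2]
4. m(s(s(e)), s(m(s(s(e)), s(s(b)), s(s(b)))), q(b))  →  m(s(s(e)), s(s(b)), q(b))   [R7 at 2.1]
5. m(s(s(e)), s(s(b)), q(b))  →  m(s(s(e)), s(s(b)), s(b))   [R2 at 3]
6. m(s(s(e)), s(s(b)), s(b))  →  b   [R7 at ε]

no — NF(t₁) = s(s(s(s(e)))), NF(t₂) = b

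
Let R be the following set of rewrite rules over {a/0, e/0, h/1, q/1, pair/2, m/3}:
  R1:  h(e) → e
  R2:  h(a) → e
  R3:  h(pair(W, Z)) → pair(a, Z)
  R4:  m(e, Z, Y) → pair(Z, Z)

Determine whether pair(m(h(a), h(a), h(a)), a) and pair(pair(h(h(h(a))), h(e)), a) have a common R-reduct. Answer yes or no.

yes — NF(t₁) = pair(pair(e, e), a), NF(t₂) = pair(pair(e, e), a)

Reduce t₁ = pair(m(h(a), h(a), h(a)), a):
1. pair(m(h(a), h(a), h(a)), a)  →  pair(m(e, h(a), h(a)), a)   [R2 at 1.1]
2. pair(m(e, h(a), h(a)), a)  →  pair(pair(h(a), h(a)), a)   [R4 at 1]
3. pair(pair(h(a), h(a)), a)  →  pair(pair(e, h(a)), a)   [R2 at 1.1]
4. pair(pair(e, h(a)), a)  →  pair(pair(e, e), a)   [R2 at 1.2]

Reduce t₂ = pair(pair(h(h(h(a))), h(e)), a):
1. pair(pair(h(h(h(a))), h(e)), a)  →  pair(pair(h(h(e)), h(e)), a)   [R2 at 1.1.1.1]
2. pair(pair(h(h(e)), h(e)), a)  →  pair(pair(h(e), h(e)), a)   [R1 at 1.1.1]
3. pair(pair(h(e), h(e)), a)  →  pair(pair(e, h(e)), a)   [R1 at 1.1]
4. pair(pair(e, h(e)), a)  →  pair(pair(e, e), a)   [R1 at 1.2]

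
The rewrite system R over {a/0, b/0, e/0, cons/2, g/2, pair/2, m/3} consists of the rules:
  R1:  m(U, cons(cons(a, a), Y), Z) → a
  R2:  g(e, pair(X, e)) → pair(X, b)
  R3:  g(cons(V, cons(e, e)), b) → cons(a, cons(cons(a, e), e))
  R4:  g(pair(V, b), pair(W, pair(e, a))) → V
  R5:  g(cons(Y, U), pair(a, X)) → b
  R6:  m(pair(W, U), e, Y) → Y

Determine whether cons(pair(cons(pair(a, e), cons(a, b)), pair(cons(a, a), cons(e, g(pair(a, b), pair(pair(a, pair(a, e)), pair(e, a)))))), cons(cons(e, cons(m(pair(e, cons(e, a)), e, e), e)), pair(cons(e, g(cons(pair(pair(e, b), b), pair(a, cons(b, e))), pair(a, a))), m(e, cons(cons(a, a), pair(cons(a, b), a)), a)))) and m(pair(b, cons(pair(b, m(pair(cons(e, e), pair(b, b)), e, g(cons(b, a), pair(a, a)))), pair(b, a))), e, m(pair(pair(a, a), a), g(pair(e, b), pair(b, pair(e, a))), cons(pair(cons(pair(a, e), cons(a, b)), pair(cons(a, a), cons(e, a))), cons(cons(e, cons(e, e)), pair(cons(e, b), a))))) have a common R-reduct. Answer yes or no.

Reduce t₁ = cons(pair(cons(pair(a, e), cons(a, b)), pair(cons(a, a), cons(e, g(pair(a, b), pair(pair(a, pair(a, e)), pair(e, a)))))), cons(cons(e, cons(m(pair(e, cons(e, a)), e, e), e)), pair(cons(e, g(cons(pair(pair(e, b), b), pair(a, cons(b, e))), pair(a, a))), m(e, cons(cons(a, a), pair(cons(a, b), a)), a)))):
1. cons(pair(cons(pair(a, e), cons(a, b)), pair(cons(a, a), cons(e, g(pair(a, b), pair(pair(a, pair(a, e)), pair(e, a)))))), cons(cons(e, cons(m(pair(e, cons(e, a)), e, e), e)), pair(cons(e, g(cons(pair(pair(e, b), b), pair(a, cons(b, e))), pair(a, a))), m(e, cons(cons(a, a), pair(cons(a, b), a)), a))))  →  cons(pair(cons(pair(a, e), cons(a, b)), pair(cons(a, a), cons(e, a))), cons(cons(e, cons(m(pair(e, cons(e, a)), e, e), e)), pair(cons(e, g(cons(pair(pair(e, b), b), pair(a, cons(b, e))), pair(a, a))), m(e, cons(cons(a, a), pair(cons(a, b), a)), a))))   [R4 at 1.2.2.2]
2. cons(pair(cons(pair(a, e), cons(a, b)), pair(cons(a, a), cons(e, a))), cons(cons(e, cons(m(pair(e, cons(e, a)), e, e), e)), pair(cons(e, g(cons(pair(pair(e, b), b), pair(a, cons(b, e))), pair(a, a))), m(e, cons(cons(a, a), pair(cons(a, b), a)), a))))  →  cons(pair(cons(pair(a, e), cons(a, b)), pair(cons(a, a), cons(e, a))), cons(cons(e, cons(e, e)), pair(cons(e, g(cons(pair(pair(e, b), b), pair(a, cons(b, e))), pair(a, a))), m(e, cons(cons(a, a), pair(cons(a, b), a)), a))))   [R6 at 2.1.2.1]
3. cons(pair(cons(pair(a, e), cons(a, b)), pair(cons(a, a), cons(e, a))), cons(cons(e, cons(e, e)), pair(cons(e, g(cons(pair(pair(e, b), b), pair(a, cons(b, e))), pair(a, a))), m(e, cons(cons(a, a), pair(cons(a, b), a)), a))))  →  cons(pair(cons(pair(a, e), cons(a, b)), pair(cons(a, a), cons(e, a))), cons(cons(e, cons(e, e)), pair(cons(e, b), m(e, cons(cons(a, a), pair(cons(a, b), a)), a))))   [R5 at 2.2.1.2]
4. cons(pair(cons(pair(a, e), cons(a, b)), pair(cons(a, a), cons(e, a))), cons(cons(e, cons(e, e)), pair(cons(e, b), m(e, cons(cons(a, a), pair(cons(a, b), a)), a))))  →  cons(pair(cons(pair(a, e), cons(a, b)), pair(cons(a, a), cons(e, a))), cons(cons(e, cons(e, e)), pair(cons(e, b), a)))   [R1 at 2.2.2]

Reduce t₂ = m(pair(b, cons(pair(b, m(pair(cons(e, e), pair(b, b)), e, g(cons(b, a), pair(a, a)))), pair(b, a))), e, m(pair(pair(a, a), a), g(pair(e, b), pair(b, pair(e, a))), cons(pair(cons(pair(a, e), cons(a, b)), pair(cons(a, a), cons(e, a))), cons(cons(e, cons(e, e)), pair(cons(e, b), a))))):
1. m(pair(b, cons(pair(b, m(pair(cons(e, e), pair(b, b)), e, g(cons(b, a), pair(a, a)))), pair(b, a))), e, m(pair(pair(a, a), a), g(pair(e, b), pair(b, pair(e, a))), cons(pair(cons(pair(a, e), cons(a, b)), pair(cons(a, a), cons(e, a))), cons(cons(e, cons(e, e)), pair(cons(e, b), a)))))  →  m(pair(pair(a, a), a), g(pair(e, b), pair(b, pair(e, a))), cons(pair(cons(pair(a, e), cons(a, b)), pair(cons(a, a), cons(e, a))), cons(cons(e, cons(e, e)), pair(cons(e, b), a))))   [R6 at ε]
2. m(pair(pair(a, a), a), g(pair(e, b), pair(b, pair(e, a))), cons(pair(cons(pair(a, e), cons(a, b)), pair(cons(a, a), cons(e, a))), cons(cons(e, cons(e, e)), pair(cons(e, b), a))))  →  m(pair(pair(a, a), a), e, cons(pair(cons(pair(a, e), cons(a, b)), pair(cons(a, a), cons(e, a))), cons(cons(e, cons(e, e)), pair(cons(e, b), a))))   [R4 at 2]
3. m(pair(pair(a, a), a), e, cons(pair(cons(pair(a, e), cons(a, b)), pair(cons(a, a), cons(e, a))), cons(cons(e, cons(e, e)), pair(cons(e, b), a))))  →  cons(pair(cons(pair(a, e), cons(a, b)), pair(cons(a, a), cons(e, a))), cons(cons(e, cons(e, e)), pair(cons(e, b), a)))   [R6 at ε]

yes — NF(t₁) = cons(pair(cons(pair(a, e), cons(a, b)), pair(cons(a, a), cons(e, a))), cons(cons(e, cons(e, e)), pair(cons(e, b), a))), NF(t₂) = cons(pair(cons(pair(a, e), cons(a, b)), pair(cons(a, a), cons(e, a))), cons(cons(e, cons(e, e)), pair(cons(e, b), a)))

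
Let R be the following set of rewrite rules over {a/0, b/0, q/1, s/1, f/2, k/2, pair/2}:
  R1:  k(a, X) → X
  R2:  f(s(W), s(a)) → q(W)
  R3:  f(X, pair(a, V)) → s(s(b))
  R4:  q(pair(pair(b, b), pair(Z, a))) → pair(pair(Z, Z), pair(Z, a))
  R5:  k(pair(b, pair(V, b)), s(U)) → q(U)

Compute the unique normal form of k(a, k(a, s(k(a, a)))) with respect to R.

s(a)

1. k(a, k(a, s(k(a, a))))  →  k(a, s(k(a, a)))   [R1 at ε]
2. k(a, s(k(a, a)))  →  s(k(a, a))   [R1 at ε]
3. s(k(a, a))  →  s(a)   [R1 at 1]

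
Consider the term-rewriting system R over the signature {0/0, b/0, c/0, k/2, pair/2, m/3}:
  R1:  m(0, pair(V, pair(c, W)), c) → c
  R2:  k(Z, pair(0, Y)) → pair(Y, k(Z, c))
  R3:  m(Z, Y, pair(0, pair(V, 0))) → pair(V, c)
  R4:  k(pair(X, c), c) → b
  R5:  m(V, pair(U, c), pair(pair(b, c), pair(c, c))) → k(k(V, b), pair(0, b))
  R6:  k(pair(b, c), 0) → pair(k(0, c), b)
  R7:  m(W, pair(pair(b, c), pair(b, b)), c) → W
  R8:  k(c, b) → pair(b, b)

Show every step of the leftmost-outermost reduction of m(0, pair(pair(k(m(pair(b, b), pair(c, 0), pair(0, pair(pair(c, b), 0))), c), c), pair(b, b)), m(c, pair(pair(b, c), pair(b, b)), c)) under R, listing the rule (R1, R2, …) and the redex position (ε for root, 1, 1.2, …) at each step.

0

1. m(0, pair(pair(k(m(pair(b, b), pair(c, 0), pair(0, pair(pair(c, b), 0))), c), c), pair(b, b)), m(c, pair(pair(b, c), pair(b, b)), c))  →  m(0, pair(pair(k(pair(pair(c, b), c), c), c), pair(b, b)), m(c, pair(pair(b, c), pair(b, b)), c))   [R3 at 2.1.1.1]
2. m(0, pair(pair(k(pair(pair(c, b), c), c), c), pair(b, b)), m(c, pair(pair(b, c), pair(b, b)), c))  →  m(0, pair(pair(b, c), pair(b, b)), m(c, pair(pair(b, c), pair(b, b)), c))   [R4 at 2.1.1]
3. m(0, pair(pair(b, c), pair(b, b)), m(c, pair(pair(b, c), pair(b, b)), c))  →  m(0, pair(pair(b, c), pair(b, b)), c)   [R7 at 3]
4. m(0, pair(pair(b, c), pair(b, b)), c)  →  0   [R7 at ε]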